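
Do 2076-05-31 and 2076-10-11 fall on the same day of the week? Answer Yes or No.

From May 31, 2076 to Oct 11, 2076 is 133 days.
133 mod 7 = 0, so they are the same weekday.
(May 31, 2076 is a Sunday; Oct 11, 2076 is a Sunday.)

Yes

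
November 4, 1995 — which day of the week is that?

Doomsday rule: the anchor day for the 1900s is Wednesday. For year 95: 95÷12 = 7 r 11, and 11÷4 = 2, so 7+11+2 = 20.
Wednesday + 20 ≡ Tuesday — that's 1995's doomsday.
In November the doomsday date is Nov 7.
Nov 4 is 3 days before Nov 7; 3 mod 7 = 3, so Tuesday − 3 = Saturday.

Saturday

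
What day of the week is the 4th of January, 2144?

Saturday

Doomsday rule: the anchor day for the 2100s is Sunday. For year 44: 44÷12 = 3 r 8, and 8÷4 = 2, so 3+8+2 = 13.
Sunday + 13 ≡ Saturday — that's 2144's doomsday.
In January the doomsday date is Jan 4 (2144 is a leap year (divisible by 4)).
Jan 4 is the doomsday itself: Saturday.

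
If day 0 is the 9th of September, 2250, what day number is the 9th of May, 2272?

7913

Sep 9, 2250 → Sep 9, 2251: 365 days.
Sep 9, 2251 → Sep 9, 2252: 366 days (Feb 29, 2252 is in that span).
Sep 9, 2252 → Sep 9, 2253: 365 days.
Sep 9, 2253 → Sep 9, 2254: 365 days.
Sep 9, 2254 → Sep 9, 2255: 365 days.
Sep 9, 2255 → Sep 9, 2256: 366 days (Feb 29, 2256 is in that span).
Sep 9, 2256 → Sep 9, 2257: 365 days.
Sep 9, 2257 → Sep 9, 2258: 365 days.
Sep 9, 2258 → Sep 9, 2259: 365 days.
Sep 9, 2259 → Sep 9, 2260: 366 days (Feb 29, 2260 is in that span).
Sep 9, 2260 → Sep 9, 2261: 365 days.
Sep 9, 2261 → Sep 9, 2262: 365 days.
Sep 9, 2262 → Sep 9, 2263: 365 days.
Sep 9, 2263 → Sep 9, 2264: 366 days (Feb 29, 2264 is in that span).
Sep 9, 2264 → Sep 9, 2265: 365 days.
Sep 9, 2265 → Sep 9, 2266: 365 days.
Sep 9, 2266 → Sep 9, 2267: 365 days.
Sep 9, 2267 → Sep 9, 2268: 366 days (Feb 29, 2268 is in that span).
Sep 9, 2268 → Sep 9, 2269: 365 days.
Sep 9, 2269 → Sep 9, 2270: 365 days.
Sep 9, 2270 → Sep 9, 2271: 365 days.
Sep 9, 2271 → Oct 9, 2271: 30 days (September has 30).
Oct 9, 2271 → Nov 9, 2271: 31 days (October has 31).
Nov 9, 2271 → Dec 9, 2271: 30 days (November has 30).
Dec 9, 2271 → Jan 9, 2272: 31 days (December has 31).
Jan 9, 2272 → Feb 9, 2272: 31 days (January has 31).
Feb 9, 2272 → Mar 9, 2272: 29 days (February has 29).
Mar 9, 2272 → Apr 9, 2272: 31 days (March has 31).
Apr 9, 2272 → May 9, 2272: 30 days.
Total: 7913 days.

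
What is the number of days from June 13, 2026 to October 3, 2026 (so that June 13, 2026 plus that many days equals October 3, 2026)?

Jun 13, 2026 → Jul 13, 2026: 30 days (June has 30).
Jul 13, 2026 → Aug 13, 2026: 31 days (July has 31).
Aug 13, 2026 → Sep 13, 2026: 31 days (August has 31).
Sep 13, 2026 → Oct 3, 2026: 20 days.
Total: 112 days.

112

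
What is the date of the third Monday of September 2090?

September 18, 2090

September 1, 2090 is a Friday.
The first Monday is therefore September 4 (3 days later).
The third Monday is 4 + 2×7 = September 18.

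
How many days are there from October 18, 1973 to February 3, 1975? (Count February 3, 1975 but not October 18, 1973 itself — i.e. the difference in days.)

Oct 18, 1973 → Oct 18, 1974: 365 days.
Oct 18, 1974 → Nov 18, 1974: 31 days (October has 31).
Nov 18, 1974 → Dec 18, 1974: 30 days (November has 30).
Dec 18, 1974 → Jan 18, 1975: 31 days (December has 31).
Jan 18, 1975 → Feb 3, 1975: 16 days.
Total: 473 days.

473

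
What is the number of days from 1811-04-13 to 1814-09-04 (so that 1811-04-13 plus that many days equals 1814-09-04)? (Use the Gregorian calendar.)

1240

Apr 13, 1811 → Apr 13, 1812: 366 days (Feb 29, 1812 is in that span).
Apr 13, 1812 → Apr 13, 1813: 365 days.
Apr 13, 1813 → Apr 13, 1814: 365 days.
Apr 13, 1814 → May 13, 1814: 30 days (April has 30).
May 13, 1814 → Jun 13, 1814: 31 days (May has 31).
Jun 13, 1814 → Jul 13, 1814: 30 days (June has 30).
Jul 13, 1814 → Aug 13, 1814: 31 days (July has 31).
Aug 13, 1814 → Sep 4, 1814: 22 days.
Total: 1240 days.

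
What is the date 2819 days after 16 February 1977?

+365 (one year) → Feb 16, 1978 (2454 left).
+365 (one year) → Feb 16, 1979 (2089 left).
+365 (one year) → Feb 16, 1980 (1724 left).
+366 (one year; includes Feb 29, 1980) → Feb 16, 1981 (1358 left).
+365 (one year) → Feb 16, 1982 (993 left).
+365 (one year) → Feb 16, 1983 (628 left).
+365 (one year) → Feb 16, 1984 (263 left).
Feb has 29 days: +14 → Mar 1, 1984 (249 left).
Mar has 31 days: +31 → Apr 1, 1984 (218 left).
Apr has 30 days: +30 → May 1, 1984 (188 left).
May has 31 days: +31 → Jun 1, 1984 (157 left).
Jun has 30 days: +30 → Jul 1, 1984 (127 left).
Jul has 31 days: +31 → Aug 1, 1984 (96 left).
Aug has 31 days: +31 → Sep 1, 1984 (65 left).
Sep has 30 days: +30 → Oct 1, 1984 (35 left).
Oct has 31 days: +31 → Nov 1, 1984 (4 left).
+4 → Nov 5, 1984.

November 5, 1984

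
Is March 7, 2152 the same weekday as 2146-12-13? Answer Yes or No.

Yes

From Dec 13, 2146 to Mar 7, 2152 is 1911 days.
1911 mod 7 = 0, so they are the same weekday.
(Dec 13, 2146 is a Tuesday; Mar 7, 2152 is a Tuesday.)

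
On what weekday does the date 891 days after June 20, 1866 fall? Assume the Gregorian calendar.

First find the weekday of Jun 20, 1866. Doomsday rule: the anchor day for the 1800s is Friday. For year 66: 66÷12 = 5 r 6, and 6÷4 = 1, so 5+6+1 = 12.
Friday + 12 ≡ Wednesday — that's 1866's doomsday.
In June the doomsday date is Jun 6.
Jun 20 is 14 days after Jun 6; 14 mod 7 = 0, so Wednesday + 0 = Wednesday.
891 mod 7 = 2, so 891 days after a Wednesday is Wednesday + 2 = Friday.

Friday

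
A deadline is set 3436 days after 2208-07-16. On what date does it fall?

December 12, 2217

+365 (one year) → Jul 16, 2209 (3071 left).
+365 (one year) → Jul 16, 2210 (2706 left).
+365 (one year) → Jul 16, 2211 (2341 left).
+366 (one year; includes Feb 29, 2212) → Jul 16, 2212 (1975 left).
+365 (one year) → Jul 16, 2213 (1610 left).
+365 (one year) → Jul 16, 2214 (1245 left).
+365 (one year) → Jul 16, 2215 (880 left).
+366 (one year; includes Feb 29, 2216) → Jul 16, 2216 (514 left).
+365 (one year) → Jul 16, 2217 (149 left).
Jul has 31 days: +16 → Aug 1, 2217 (133 left).
Aug has 31 days: +31 → Sep 1, 2217 (102 left).
Sep has 30 days: +30 → Oct 1, 2217 (72 left).
Oct has 31 days: +31 → Nov 1, 2217 (41 left).
Nov has 30 days: +30 → Dec 1, 2217 (11 left).
+11 → Dec 12, 2217.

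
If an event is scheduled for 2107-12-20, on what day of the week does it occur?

Doomsday rule: the anchor day for the 2100s is Sunday. For year 07: 7÷12 = 0 r 7, and 7÷4 = 1, so 0+7+1 = 8.
Sunday + 8 ≡ Monday — that's 2107's doomsday.
In December the doomsday date is Dec 12.
Dec 20 is 8 days after Dec 12; 8 mod 7 = 1, so Monday + 1 = Tuesday.

Tuesday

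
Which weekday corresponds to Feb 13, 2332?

Saturday

Doomsday rule: the anchor day for the 2300s is Wednesday. For year 32: 32÷12 = 2 r 8, and 8÷4 = 2, so 2+8+2 = 12.
Wednesday + 12 ≡ Monday — that's 2332's doomsday.
In February the doomsday date is Feb 29 (2332 is a leap year (divisible by 4)).
Feb 13 is 16 days before Feb 29; 16 mod 7 = 2, so Monday − 2 = Saturday.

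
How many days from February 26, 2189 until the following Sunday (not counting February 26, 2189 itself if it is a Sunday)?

Feb 26, 2189 is a Thursday.
From Thursday to the next Sunday is 3 days.

3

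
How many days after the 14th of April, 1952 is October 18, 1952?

Apr 14, 1952 → May 14, 1952: 30 days (April has 30).
May 14, 1952 → Jun 14, 1952: 31 days (May has 31).
Jun 14, 1952 → Jul 14, 1952: 30 days (June has 30).
Jul 14, 1952 → Aug 14, 1952: 31 days (July has 31).
Aug 14, 1952 → Sep 14, 1952: 31 days (August has 31).
Sep 14, 1952 → Oct 14, 1952: 30 days (September has 30).
Oct 14, 1952 → Oct 18, 1952: 4 days.
Total: 187 days.

187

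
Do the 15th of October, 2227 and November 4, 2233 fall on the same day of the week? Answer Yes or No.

Yes

From Oct 15, 2227 to Nov 4, 2233 is 2212 days.
2212 mod 7 = 0, so they are the same weekday.
(Oct 15, 2227 is a Monday; Nov 4, 2233 is a Monday.)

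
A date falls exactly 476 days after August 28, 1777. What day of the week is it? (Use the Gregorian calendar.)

First find the weekday of Aug 28, 1777. Doomsday rule: the anchor day for the 1700s is Sunday. For year 77: 77÷12 = 6 r 5, and 5÷4 = 1, so 6+5+1 = 12.
Sunday + 12 ≡ Friday — that's 1777's doomsday.
In August the doomsday date is Aug 8.
Aug 28 is 20 days after Aug 8; 20 mod 7 = 6, so Friday + 6 = Thursday.
476 mod 7 = 0, so 476 days after a Thursday is Thursday + 0 = Thursday.

Thursday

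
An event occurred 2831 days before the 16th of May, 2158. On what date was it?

−365 (one year) → May 16, 2157 (2466 left).
−365 (one year) → May 16, 2156 (2101 left).
−366 (one year; includes Feb 29, 2156) → May 16, 2155 (1735 left).
−365 (one year) → May 16, 2154 (1370 left).
−365 (one year) → May 16, 2153 (1005 left).
−365 (one year) → May 16, 2152 (640 left).
−366 (one year; includes Feb 29, 2152) → May 16, 2151 (274 left).
−16 → Apr 30, 2151 (end of Apr, 30 days; 258 left).
−30 → Mar 31, 2151 (end of Mar, 31 days; 228 left).
−31 → Feb 28, 2151 (end of Feb, 28 days; 197 left).
−28 → Jan 31, 2151 (end of Jan, 31 days; 169 left).
−31 → Dec 31, 2150 (end of Dec, 31 days; 138 left).
−31 → Nov 30, 2150 (end of Nov, 30 days; 107 left).
−30 → Oct 31, 2150 (end of Oct, 31 days; 77 left).
−31 → Sep 30, 2150 (end of Sep, 30 days; 46 left).
−30 → Aug 31, 2150 (end of Aug, 31 days; 16 left).
−16 → Aug 15, 2150.

August 15, 2150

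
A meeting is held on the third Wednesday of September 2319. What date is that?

September 1, 2319 is a Monday.
The first Wednesday is therefore September 3 (2 days later).
The third Wednesday is 3 + 2×7 = September 17.

September 17, 2319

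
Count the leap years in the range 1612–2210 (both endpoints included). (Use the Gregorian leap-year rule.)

Multiples of 4 in [1612,2210]: 150.
Of those, multiples of 100: 6 (not leap unless ÷400).
Multiples of 400: 1.
Leap years = 150 − 6 + 1 = 145.

145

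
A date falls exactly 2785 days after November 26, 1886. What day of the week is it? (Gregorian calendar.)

Thursday

Nov 26, 1886 is a Friday.
2785 mod 7 = 6, so 2785 days after a Friday is Friday + 6 = Thursday.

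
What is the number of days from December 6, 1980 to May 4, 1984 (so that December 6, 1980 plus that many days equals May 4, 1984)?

Dec 6, 1980 → Dec 6, 1981: 365 days.
Dec 6, 1981 → Dec 6, 1982: 365 days.
Dec 6, 1982 → Dec 6, 1983: 365 days.
Dec 6, 1983 → Jan 6, 1984: 31 days (December has 31).
Jan 6, 1984 → Feb 6, 1984: 31 days (January has 31).
Feb 6, 1984 → Mar 6, 1984: 29 days (February has 29).
Mar 6, 1984 → Apr 6, 1984: 31 days (March has 31).
Apr 6, 1984 → May 4, 1984: 28 days.
Total: 1245 days.

1245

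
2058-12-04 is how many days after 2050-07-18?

3061

Jul 18, 2050 → Jul 18, 2051: 365 days.
Jul 18, 2051 → Jul 18, 2052: 366 days (Feb 29, 2052 is in that span).
Jul 18, 2052 → Jul 18, 2053: 365 days.
Jul 18, 2053 → Jul 18, 2054: 365 days.
Jul 18, 2054 → Jul 18, 2055: 365 days.
Jul 18, 2055 → Jul 18, 2056: 366 days (Feb 29, 2056 is in that span).
Jul 18, 2056 → Jul 18, 2057: 365 days.
Jul 18, 2057 → Jul 18, 2058: 365 days.
Jul 18, 2058 → Aug 18, 2058: 31 days (July has 31).
Aug 18, 2058 → Sep 18, 2058: 31 days (August has 31).
Sep 18, 2058 → Oct 18, 2058: 30 days (September has 30).
Oct 18, 2058 → Nov 18, 2058: 31 days (October has 31).
Nov 18, 2058 → Dec 4, 2058: 16 days.
Total: 3061 days.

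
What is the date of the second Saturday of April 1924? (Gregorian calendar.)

April 1, 1924 is a Tuesday.
The first Saturday is therefore April 5 (4 days later).
The second Saturday is 5 + 1×7 = April 12.

April 12, 1924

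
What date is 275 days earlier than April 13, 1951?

July 12, 1950

−13 → Mar 31, 1951 (end of Mar, 31 days; 262 left).
−31 → Feb 28, 1951 (end of Feb, 28 days; 231 left).
−28 → Jan 31, 1951 (end of Jan, 31 days; 203 left).
−31 → Dec 31, 1950 (end of Dec, 31 days; 172 left).
−31 → Nov 30, 1950 (end of Nov, 30 days; 141 left).
−30 → Oct 31, 1950 (end of Oct, 31 days; 111 left).
−31 → Sep 30, 1950 (end of Sep, 30 days; 80 left).
−30 → Aug 31, 1950 (end of Aug, 31 days; 50 left).
−31 → Jul 31, 1950 (end of Jul, 31 days; 19 left).
−19 → Jul 12, 1950.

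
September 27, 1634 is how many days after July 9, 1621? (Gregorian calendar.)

Jul 9, 1621 → Jul 9, 1622: 365 days.
Jul 9, 1622 → Jul 9, 1623: 365 days.
Jul 9, 1623 → Jul 9, 1624: 366 days (Feb 29, 1624 is in that span).
Jul 9, 1624 → Jul 9, 1625: 365 days.
Jul 9, 1625 → Jul 9, 1626: 365 days.
Jul 9, 1626 → Jul 9, 1627: 365 days.
Jul 9, 1627 → Jul 9, 1628: 366 days (Feb 29, 1628 is in that span).
Jul 9, 1628 → Jul 9, 1629: 365 days.
Jul 9, 1629 → Jul 9, 1630: 365 days.
Jul 9, 1630 → Jul 9, 1631: 365 days.
Jul 9, 1631 → Jul 9, 1632: 366 days (Feb 29, 1632 is in that span).
Jul 9, 1632 → Jul 9, 1633: 365 days.
Jul 9, 1633 → Jul 9, 1634: 365 days.
Jul 9, 1634 → Aug 9, 1634: 31 days (July has 31).
Aug 9, 1634 → Sep 9, 1634: 31 days (August has 31).
Sep 9, 1634 → Sep 27, 1634: 18 days.
Total: 4828 days.

4828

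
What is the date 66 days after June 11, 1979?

August 16, 1979

Jun has 30 days: +20 → Jul 1, 1979 (46 left).
Jul has 31 days: +31 → Aug 1, 1979 (15 left).
+15 → Aug 16, 1979.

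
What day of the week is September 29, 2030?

Doomsday rule: the anchor day for the 2000s is Tuesday. For year 30: 30÷12 = 2 r 6, and 6÷4 = 1, so 2+6+1 = 9.
Tuesday + 9 ≡ Thursday — that's 2030's doomsday.
In September the doomsday date is Sep 5.
Sep 29 is 24 days after Sep 5; 24 mod 7 = 3, so Thursday + 3 = Sunday.

Sunday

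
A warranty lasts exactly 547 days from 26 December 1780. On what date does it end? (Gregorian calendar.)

+365 (one year) → Dec 26, 1781 (182 left).
Dec has 31 days: +6 → Jan 1, 1782 (176 left).
Jan has 31 days: +31 → Feb 1, 1782 (145 left).
Feb has 28 days: +28 → Mar 1, 1782 (117 left).
Mar has 31 days: +31 → Apr 1, 1782 (86 left).
Apr has 30 days: +30 → May 1, 1782 (56 left).
May has 31 days: +31 → Jun 1, 1782 (25 left).
+25 → Jun 26, 1782.

June 26, 1782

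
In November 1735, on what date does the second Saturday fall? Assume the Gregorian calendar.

November 12, 1735

November 1, 1735 is a Tuesday.
The first Saturday is therefore November 5 (4 days later).
The second Saturday is 5 + 1×7 = November 12.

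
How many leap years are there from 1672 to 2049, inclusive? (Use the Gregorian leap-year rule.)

Multiples of 4 in [1672,2049]: 95.
Of those, multiples of 100: 4 (not leap unless ÷400).
Multiples of 400: 1.
Leap years = 95 − 4 + 1 = 92.

92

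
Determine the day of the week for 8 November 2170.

Thursday

Doomsday rule: the anchor day for the 2100s is Sunday. For year 70: 70÷12 = 5 r 10, and 10÷4 = 2, so 5+10+2 = 17.
Sunday + 17 ≡ Wednesday — that's 2170's doomsday.
In November the doomsday date is Nov 7.
Nov 8 is 1 day after Nov 7; 1 mod 7 = 1, so Wednesday + 1 = Thursday.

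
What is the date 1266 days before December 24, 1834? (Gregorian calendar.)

July 7, 1831

−365 (one year) → Dec 24, 1833 (901 left).
−365 (one year) → Dec 24, 1832 (536 left).
−366 (one year; includes Feb 29, 1832) → Dec 24, 1831 (170 left).
−24 → Nov 30, 1831 (end of Nov, 30 days; 146 left).
−30 → Oct 31, 1831 (end of Oct, 31 days; 116 left).
−31 → Sep 30, 1831 (end of Sep, 30 days; 85 left).
−30 → Aug 31, 1831 (end of Aug, 31 days; 55 left).
−31 → Jul 31, 1831 (end of Jul, 31 days; 24 left).
−24 → Jul 7, 1831.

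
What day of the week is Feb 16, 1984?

Doomsday rule: the anchor day for the 1900s is Wednesday. For year 84: 84÷12 = 7 r 0, and 0÷4 = 0, so 7+0+0 = 7.
Wednesday + 7 ≡ Wednesday — that's 1984's doomsday.
In February the doomsday date is Feb 29 (1984 is a leap year (divisible by 4)).
Feb 16 is 13 days before Feb 29; 13 mod 7 = 6, so Wednesday − 6 = Thursday.

Thursday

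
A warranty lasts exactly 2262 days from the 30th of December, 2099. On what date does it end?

+365 (one year) → Dec 30, 2100 (1897 left).
+365 (one year) → Dec 30, 2101 (1532 left).
+365 (one year) → Dec 30, 2102 (1167 left).
+365 (one year) → Dec 30, 2103 (802 left).
+366 (one year; includes Feb 29, 2104) → Dec 30, 2104 (436 left).
+365 (one year) → Dec 30, 2105 (71 left).
Dec has 31 days: +2 → Jan 1, 2106 (69 left).
Jan has 31 days: +31 → Feb 1, 2106 (38 left).
Feb has 28 days: +28 → Mar 1, 2106 (10 left).
+10 → Mar 11, 2106.

March 11, 2106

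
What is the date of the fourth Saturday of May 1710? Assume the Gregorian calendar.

May 24, 1710

May 1, 1710 is a Thursday.
The first Saturday is therefore May 3 (2 days later).
The fourth Saturday is 3 + 3×7 = May 24.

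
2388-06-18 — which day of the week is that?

Saturday

Doomsday rule: the anchor day for the 2300s is Wednesday. For year 88: 88÷12 = 7 r 4, and 4÷4 = 1, so 7+4+1 = 12.
Wednesday + 12 ≡ Monday — that's 2388's doomsday.
In June the doomsday date is Jun 6.
Jun 18 is 12 days after Jun 6; 12 mod 7 = 5, so Monday + 5 = Saturday.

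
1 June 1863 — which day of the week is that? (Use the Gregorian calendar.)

Monday

Doomsday rule: the anchor day for the 1800s is Friday. For year 63: 63÷12 = 5 r 3, and 3÷4 = 0, so 5+3+0 = 8.
Friday + 8 ≡ Saturday — that's 1863's doomsday.
In June the doomsday date is Jun 6.
Jun 1 is 5 days before Jun 6; 5 mod 7 = 5, so Saturday − 5 = Monday.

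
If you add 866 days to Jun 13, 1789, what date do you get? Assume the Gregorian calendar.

October 27, 1791

+365 (one year) → Jun 13, 1790 (501 left).
+365 (one year) → Jun 13, 1791 (136 left).
Jun has 30 days: +18 → Jul 1, 1791 (118 left).
Jul has 31 days: +31 → Aug 1, 1791 (87 left).
Aug has 31 days: +31 → Sep 1, 1791 (56 left).
Sep has 30 days: +30 → Oct 1, 1791 (26 left).
+26 → Oct 27, 1791.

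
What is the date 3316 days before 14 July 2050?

June 15, 2041

−365 (one year) → Jul 14, 2049 (2951 left).
−365 (one year) → Jul 14, 2048 (2586 left).
−366 (one year; includes Feb 29, 2048) → Jul 14, 2047 (2220 left).
−365 (one year) → Jul 14, 2046 (1855 left).
−365 (one year) → Jul 14, 2045 (1490 left).
−365 (one year) → Jul 14, 2044 (1125 left).
−366 (one year; includes Feb 29, 2044) → Jul 14, 2043 (759 left).
−365 (one year) → Jul 14, 2042 (394 left).
−14 → Jun 30, 2042 (end of Jun, 30 days; 380 left).
−30 → May 31, 2042 (end of May, 31 days; 350 left).
−31 → Apr 30, 2042 (end of Apr, 30 days; 319 left).
−30 → Mar 31, 2042 (end of Mar, 31 days; 289 left).
−31 → Feb 28, 2042 (end of Feb, 28 days; 258 left).
−28 → Jan 31, 2042 (end of Jan, 31 days; 230 left).
−31 → Dec 31, 2041 (end of Dec, 31 days; 199 left).
−31 → Nov 30, 2041 (end of Nov, 30 days; 168 left).
−30 → Oct 31, 2041 (end of Oct, 31 days; 138 left).
−31 → Sep 30, 2041 (end of Sep, 30 days; 107 left).
−30 → Aug 31, 2041 (end of Aug, 31 days; 77 left).
−31 → Jul 31, 2041 (end of Jul, 31 days; 46 left).
−31 → Jun 30, 2041 (end of Jun, 30 days; 15 left).
−15 → Jun 15, 2041.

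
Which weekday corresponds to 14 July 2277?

Doomsday rule: the anchor day for the 2200s is Friday. For year 77: 77÷12 = 6 r 5, and 5÷4 = 1, so 6+5+1 = 12.
Friday + 12 ≡ Wednesday — that's 2277's doomsday.
In July the doomsday date is Jul 11.
Jul 14 is 3 days after Jul 11; 3 mod 7 = 3, so Wednesday + 3 = Saturday.

Saturday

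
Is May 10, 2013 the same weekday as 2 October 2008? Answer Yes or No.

From Oct 2, 2008 to May 10, 2013 is 1681 days.
1681 mod 7 = 1, so they are different weekdays.
(Oct 2, 2008 is a Thursday; May 10, 2013 is a Friday.)

No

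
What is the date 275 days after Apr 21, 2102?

January 21, 2103

Apr has 30 days: +10 → May 1, 2102 (265 left).
May has 31 days: +31 → Jun 1, 2102 (234 left).
Jun has 30 days: +30 → Jul 1, 2102 (204 left).
Jul has 31 days: +31 → Aug 1, 2102 (173 left).
Aug has 31 days: +31 → Sep 1, 2102 (142 left).
Sep has 30 days: +30 → Oct 1, 2102 (112 left).
Oct has 31 days: +31 → Nov 1, 2102 (81 left).
Nov has 30 days: +30 → Dec 1, 2102 (51 left).
Dec has 31 days: +31 → Jan 1, 2103 (20 left).
+20 → Jan 21, 2103.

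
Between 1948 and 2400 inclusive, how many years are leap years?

111

Multiples of 4 in [1948,2400]: 114.
Of those, multiples of 100: 5 (not leap unless ÷400).
Multiples of 400: 2.
Leap years = 114 − 5 + 2 = 111.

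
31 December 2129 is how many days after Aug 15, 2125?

1599

Aug 15, 2125 → Aug 15, 2126: 365 days.
Aug 15, 2126 → Aug 15, 2127: 365 days.
Aug 15, 2127 → Aug 15, 2128: 366 days (Feb 29, 2128 is in that span).
Aug 15, 2128 → Aug 15, 2129: 365 days.
Aug 15, 2129 → Sep 15, 2129: 31 days (August has 31).
Sep 15, 2129 → Oct 15, 2129: 30 days (September has 30).
Oct 15, 2129 → Nov 15, 2129: 31 days (October has 31).
Nov 15, 2129 → Dec 15, 2129: 30 days (November has 30).
Dec 15, 2129 → Dec 31, 2129: 16 days.
Total: 1599 days.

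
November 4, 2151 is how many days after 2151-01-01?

Jan 1, 2151 → Feb 1, 2151: 31 days (January has 31).
Feb 1, 2151 → Mar 1, 2151: 28 days (February has 28).
Mar 1, 2151 → Apr 1, 2151: 31 days (March has 31).
Apr 1, 2151 → May 1, 2151: 30 days (April has 30).
May 1, 2151 → Jun 1, 2151: 31 days (May has 31).
Jun 1, 2151 → Jul 1, 2151: 30 days (June has 30).
Jul 1, 2151 → Aug 1, 2151: 31 days (July has 31).
Aug 1, 2151 → Sep 1, 2151: 31 days (August has 31).
Sep 1, 2151 → Oct 1, 2151: 30 days (September has 30).
Oct 1, 2151 → Nov 1, 2151: 31 days (October has 31).
Nov 1, 2151 → Nov 4, 2151: 3 days.
Total: 307 days.

307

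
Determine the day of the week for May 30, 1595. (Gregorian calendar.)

Doomsday rule: the anchor day for the 1500s is Wednesday. For year 95: 95÷12 = 7 r 11, and 11÷4 = 2, so 7+11+2 = 20.
Wednesday + 20 ≡ Tuesday — that's 1595's doomsday.
In May the doomsday date is May 9.
May 30 is 21 days after May 9; 21 mod 7 = 0, so Tuesday + 0 = Tuesday.

Tuesday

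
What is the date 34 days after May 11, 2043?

June 14, 2043

May has 31 days: +21 → Jun 1, 2043 (13 left).
+13 → Jun 14, 2043.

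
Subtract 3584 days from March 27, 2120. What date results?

−366 (one year; includes Feb 29, 2120) → Mar 27, 2119 (3218 left).
−365 (one year) → Mar 27, 2118 (2853 left).
−365 (one year) → Mar 27, 2117 (2488 left).
−365 (one year) → Mar 27, 2116 (2123 left).
−366 (one year; includes Feb 29, 2116) → Mar 27, 2115 (1757 left).
−365 (one year) → Mar 27, 2114 (1392 left).
−365 (one year) → Mar 27, 2113 (1027 left).
−365 (one year) → Mar 27, 2112 (662 left).
−366 (one year; includes Feb 29, 2112) → Mar 27, 2111 (296 left).
−27 → Feb 28, 2111 (end of Feb, 28 days; 269 left).
−28 → Jan 31, 2111 (end of Jan, 31 days; 241 left).
−31 → Dec 31, 2110 (end of Dec, 31 days; 210 left).
−31 → Nov 30, 2110 (end of Nov, 30 days; 179 left).
−30 → Oct 31, 2110 (end of Oct, 31 days; 149 left).
−31 → Sep 30, 2110 (end of Sep, 30 days; 118 left).
−30 → Aug 31, 2110 (end of Aug, 31 days; 88 left).
−31 → Jul 31, 2110 (end of Jul, 31 days; 57 left).
−31 → Jun 30, 2110 (end of Jun, 30 days; 26 left).
−26 → Jun 4, 2110.

June 4, 2110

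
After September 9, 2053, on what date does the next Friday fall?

Sep 9, 2053 is a Tuesday.
From Tuesday to the next Friday is 3 days.
Sep 9, 2053 + 3 = Sep 12, 2053.

September 12, 2053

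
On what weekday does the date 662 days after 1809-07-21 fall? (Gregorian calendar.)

Tuesday

Jul 21, 1809 is a Friday.
662 mod 7 = 4, so 662 days after a Friday is Friday + 4 = Tuesday.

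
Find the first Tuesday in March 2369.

March 1, 2369 is a Saturday.
The first Tuesday is therefore March 4 (3 days later).

March 4, 2369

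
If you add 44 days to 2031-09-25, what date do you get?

November 8, 2031

Sep has 30 days: +6 → Oct 1, 2031 (38 left).
Oct has 31 days: +31 → Nov 1, 2031 (7 left).
+7 → Nov 8, 2031.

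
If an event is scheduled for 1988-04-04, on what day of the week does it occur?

Doomsday rule: the anchor day for the 1900s is Wednesday. For year 88: 88÷12 = 7 r 4, and 4÷4 = 1, so 7+4+1 = 12.
Wednesday + 12 ≡ Monday — that's 1988's doomsday.
In April the doomsday date is Apr 4.
Apr 4 is the doomsday itself: Monday.

Monday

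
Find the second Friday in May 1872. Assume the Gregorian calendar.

May 10, 1872

May 1, 1872 is a Wednesday.
The first Friday is therefore May 3 (2 days later).
The second Friday is 3 + 1×7 = May 10.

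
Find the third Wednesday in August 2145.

August 18, 2145

August 1, 2145 is a Sunday.
The first Wednesday is therefore August 4 (3 days later).
The third Wednesday is 4 + 2×7 = August 18.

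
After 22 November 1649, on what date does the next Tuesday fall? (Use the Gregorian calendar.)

Nov 22, 1649 is a Monday.
From Monday to the next Tuesday is 1 day.
Nov 22, 1649 + 1 = Nov 23, 1649.

November 23, 1649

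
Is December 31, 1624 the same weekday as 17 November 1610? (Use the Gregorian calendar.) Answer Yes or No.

No

From Nov 17, 1610 to Dec 31, 1624 is 5158 days.
5158 mod 7 = 6, so they are different weekdays.
(Nov 17, 1610 is a Wednesday; Dec 31, 1624 is a Tuesday.)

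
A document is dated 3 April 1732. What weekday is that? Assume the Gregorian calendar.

Thursday

Doomsday rule: the anchor day for the 1700s is Sunday. For year 32: 32÷12 = 2 r 8, and 8÷4 = 2, so 2+8+2 = 12.
Sunday + 12 ≡ Friday — that's 1732's doomsday.
In April the doomsday date is Apr 4.
Apr 3 is 1 day before Apr 4; 1 mod 7 = 1, so Friday − 1 = Thursday.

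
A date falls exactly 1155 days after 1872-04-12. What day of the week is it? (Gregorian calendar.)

Friday

First find the weekday of Apr 12, 1872. Doomsday rule: the anchor day for the 1800s is Friday. For year 72: 72÷12 = 6 r 0, and 0÷4 = 0, so 6+0+0 = 6.
Friday + 6 ≡ Thursday — that's 1872's doomsday.
In April the doomsday date is Apr 4.
Apr 12 is 8 days after Apr 4; 8 mod 7 = 1, so Thursday + 1 = Friday.
1155 mod 7 = 0, so 1155 days after a Friday is Friday + 0 = Friday.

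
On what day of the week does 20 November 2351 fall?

Doomsday rule: the anchor day for the 2300s is Wednesday. For year 51: 51÷12 = 4 r 3, and 3÷4 = 0, so 4+3+0 = 7.
Wednesday + 7 ≡ Wednesday — that's 2351's doomsday.
In November the doomsday date is Nov 7.
Nov 20 is 13 days after Nov 7; 13 mod 7 = 6, so Wednesday + 6 = Tuesday.

Tuesday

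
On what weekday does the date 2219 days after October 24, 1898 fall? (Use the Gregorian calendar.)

Monday

First find the weekday of Oct 24, 1898. Doomsday rule: the anchor day for the 1800s is Friday. For year 98: 98÷12 = 8 r 2, and 2÷4 = 0, so 8+2+0 = 10.
Friday + 10 ≡ Monday — that's 1898's doomsday.
In October the doomsday date is Oct 10.
Oct 24 is 14 days after Oct 10; 14 mod 7 = 0, so Monday + 0 = Monday.
2219 mod 7 = 0, so 2219 days after a Monday is Monday + 0 = Monday.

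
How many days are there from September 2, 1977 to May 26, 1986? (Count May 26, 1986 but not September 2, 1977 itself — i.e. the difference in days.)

Sep 2, 1977 → Sep 2, 1978: 365 days.
Sep 2, 1978 → Sep 2, 1979: 365 days.
Sep 2, 1979 → Sep 2, 1980: 366 days (Feb 29, 1980 is in that span).
Sep 2, 1980 → Sep 2, 1981: 365 days.
Sep 2, 1981 → Sep 2, 1982: 365 days.
Sep 2, 1982 → Sep 2, 1983: 365 days.
Sep 2, 1983 → Sep 2, 1984: 366 days (Feb 29, 1984 is in that span).
Sep 2, 1984 → Sep 2, 1985: 365 days.
Sep 2, 1985 → Oct 2, 1985: 30 days (September has 30).
Oct 2, 1985 → Nov 2, 1985: 31 days (October has 31).
Nov 2, 1985 → Dec 2, 1985: 30 days (November has 30).
Dec 2, 1985 → Jan 2, 1986: 31 days (December has 31).
Jan 2, 1986 → Feb 2, 1986: 31 days (January has 31).
Feb 2, 1986 → Mar 2, 1986: 28 days (February has 28).
Mar 2, 1986 → Apr 2, 1986: 31 days (March has 31).
Apr 2, 1986 → May 2, 1986: 30 days (April has 30).
May 2, 1986 → May 26, 1986: 24 days.
Total: 3188 days.

3188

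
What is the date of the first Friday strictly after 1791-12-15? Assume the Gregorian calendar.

Dec 15, 1791 is a Thursday.
From Thursday to the next Friday is 1 day.
Dec 15, 1791 + 1 = Dec 16, 1791.

December 16, 1791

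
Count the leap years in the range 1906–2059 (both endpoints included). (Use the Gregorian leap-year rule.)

Multiples of 4 in [1906,2059]: 38.
Of those, multiples of 100: 1 (not leap unless ÷400).
Multiples of 400: 1.
Leap years = 38 − 1 + 1 = 38.

38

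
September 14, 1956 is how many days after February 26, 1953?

Feb 26, 1953 → Feb 26, 1954: 365 days.
Feb 26, 1954 → Feb 26, 1955: 365 days.
Feb 26, 1955 → Feb 26, 1956: 365 days.
Feb 26, 1956 → Mar 26, 1956: 29 days (February has 29).
Mar 26, 1956 → Apr 26, 1956: 31 days (March has 31).
Apr 26, 1956 → May 26, 1956: 30 days (April has 30).
May 26, 1956 → Jun 26, 1956: 31 days (May has 31).
Jun 26, 1956 → Jul 26, 1956: 30 days (June has 30).
Jul 26, 1956 → Aug 26, 1956: 31 days (July has 31).
Aug 26, 1956 → Sep 14, 1956: 19 days.
Total: 1296 days.

1296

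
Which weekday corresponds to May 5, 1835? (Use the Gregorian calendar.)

Doomsday rule: the anchor day for the 1800s is Friday. For year 35: 35÷12 = 2 r 11, and 11÷4 = 2, so 2+11+2 = 15.
Friday + 15 ≡ Saturday — that's 1835's doomsday.
In May the doomsday date is May 9.
May 5 is 4 days before May 9; 4 mod 7 = 4, so Saturday − 4 = Tuesday.

Tuesday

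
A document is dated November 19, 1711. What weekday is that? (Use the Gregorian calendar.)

Thursday

Doomsday rule: the anchor day for the 1700s is Sunday. For year 11: 11÷12 = 0 r 11, and 11÷4 = 2, so 0+11+2 = 13.
Sunday + 13 ≡ Saturday — that's 1711's doomsday.
In November the doomsday date is Nov 7.
Nov 19 is 12 days after Nov 7; 12 mod 7 = 5, so Saturday + 5 = Thursday.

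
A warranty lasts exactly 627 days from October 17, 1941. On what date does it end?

July 6, 1943

+365 (one year) → Oct 17, 1942 (262 left).
Oct has 31 days: +15 → Nov 1, 1942 (247 left).
Nov has 30 days: +30 → Dec 1, 1942 (217 left).
Dec has 31 days: +31 → Jan 1, 1943 (186 left).
Jan has 31 days: +31 → Feb 1, 1943 (155 left).
Feb has 28 days: +28 → Mar 1, 1943 (127 left).
Mar has 31 days: +31 → Apr 1, 1943 (96 left).
Apr has 30 days: +30 → May 1, 1943 (66 left).
May has 31 days: +31 → Jun 1, 1943 (35 left).
Jun has 30 days: +30 → Jul 1, 1943 (5 left).
+5 → Jul 6, 1943.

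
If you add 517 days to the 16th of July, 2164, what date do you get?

+365 (one year) → Jul 16, 2165 (152 left).
Jul has 31 days: +16 → Aug 1, 2165 (136 left).
Aug has 31 days: +31 → Sep 1, 2165 (105 left).
Sep has 30 days: +30 → Oct 1, 2165 (75 left).
Oct has 31 days: +31 → Nov 1, 2165 (44 left).
Nov has 30 days: +30 → Dec 1, 2165 (14 left).
+14 → Dec 15, 2165.

December 15, 2165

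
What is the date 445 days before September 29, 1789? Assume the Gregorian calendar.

−365 (one year) → Sep 29, 1788 (80 left).
−29 → Aug 31, 1788 (end of Aug, 31 days; 51 left).
−31 → Jul 31, 1788 (end of Jul, 31 days; 20 left).
−20 → Jul 11, 1788.

July 11, 1788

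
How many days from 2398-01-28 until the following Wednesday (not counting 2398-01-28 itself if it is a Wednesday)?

7

Jan 28, 2398 is a Wednesday.
From Wednesday to the next Wednesday is 7 days.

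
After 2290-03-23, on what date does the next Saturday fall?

March 29, 2290

Mar 23, 2290 is a Sunday.
From Sunday to the next Saturday is 6 days.
Mar 23, 2290 + 6 = Mar 29, 2290.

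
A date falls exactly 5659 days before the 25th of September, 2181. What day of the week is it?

First find the weekday of Sep 25, 2181. Doomsday rule: the anchor day for the 2100s is Sunday. For year 81: 81÷12 = 6 r 9, and 9÷4 = 2, so 6+9+2 = 17.
Sunday + 17 ≡ Wednesday — that's 2181's doomsday.
In September the doomsday date is Sep 5.
Sep 25 is 20 days after Sep 5; 20 mod 7 = 6, so Wednesday + 6 = Tuesday.
5659 mod 7 = 3, so 5659 days before a Tuesday is Tuesday − 3 = Saturday.

Saturday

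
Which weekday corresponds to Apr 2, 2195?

Thursday

Doomsday rule: the anchor day for the 2100s is Sunday. For year 95: 95÷12 = 7 r 11, and 11÷4 = 2, so 7+11+2 = 20.
Sunday + 20 ≡ Saturday — that's 2195's doomsday.
In April the doomsday date is Apr 4.
Apr 2 is 2 days before Apr 4; 2 mod 7 = 2, so Saturday − 2 = Thursday.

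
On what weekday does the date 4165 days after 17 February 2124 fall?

Thursday

Feb 17, 2124 is a Thursday.
4165 mod 7 = 0, so 4165 days after a Thursday is Thursday + 0 = Thursday.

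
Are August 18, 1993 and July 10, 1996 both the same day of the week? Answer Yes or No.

From Aug 18, 1993 to Jul 10, 1996 is 1057 days.
1057 mod 7 = 0, so they are the same weekday.
(Aug 18, 1993 is a Wednesday; Jul 10, 1996 is a Wednesday.)

Yes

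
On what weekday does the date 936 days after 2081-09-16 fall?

Sunday

First find the weekday of Sep 16, 2081. Doomsday rule: the anchor day for the 2000s is Tuesday. For year 81: 81÷12 = 6 r 9, and 9÷4 = 2, so 6+9+2 = 17.
Tuesday + 17 ≡ Friday — that's 2081's doomsday.
In September the doomsday date is Sep 5.
Sep 16 is 11 days after Sep 5; 11 mod 7 = 4, so Friday + 4 = Tuesday.
936 mod 7 = 5, so 936 days after a Tuesday is Tuesday + 5 = Sunday.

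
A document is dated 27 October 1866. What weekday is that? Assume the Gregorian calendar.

Doomsday rule: the anchor day for the 1800s is Friday. For year 66: 66÷12 = 5 r 6, and 6÷4 = 1, so 5+6+1 = 12.
Friday + 12 ≡ Wednesday — that's 1866's doomsday.
In October the doomsday date is Oct 10.
Oct 27 is 17 days after Oct 10; 17 mod 7 = 3, so Wednesday + 3 = Saturday.

Saturday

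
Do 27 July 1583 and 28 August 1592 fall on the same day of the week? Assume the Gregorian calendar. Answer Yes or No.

From Jul 27, 1583 to Aug 28, 1592 is 3320 days.
3320 mod 7 = 2, so they are different weekdays.
(Jul 27, 1583 is a Wednesday; Aug 28, 1592 is a Friday.)

No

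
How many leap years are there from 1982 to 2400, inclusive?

102

Multiples of 4 in [1982,2400]: 105.
Of those, multiples of 100: 5 (not leap unless ÷400).
Multiples of 400: 2.
Leap years = 105 − 5 + 2 = 102.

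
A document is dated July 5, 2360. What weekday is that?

Doomsday rule: the anchor day for the 2300s is Wednesday. For year 60: 60÷12 = 5 r 0, and 0÷4 = 0, so 5+0+0 = 5.
Wednesday + 5 ≡ Monday — that's 2360's doomsday.
In July the doomsday date is Jul 11.
Jul 5 is 6 days before Jul 11; 6 mod 7 = 6, so Monday − 6 = Tuesday.

Tuesday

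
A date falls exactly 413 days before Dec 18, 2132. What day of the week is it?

Dec 18, 2132 is a Thursday.
413 mod 7 = 0, so 413 days before a Thursday is Thursday − 0 = Thursday.

Thursday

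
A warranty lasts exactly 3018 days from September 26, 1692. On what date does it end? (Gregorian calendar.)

+365 (one year) → Sep 26, 1693 (2653 left).
+365 (one year) → Sep 26, 1694 (2288 left).
+365 (one year) → Sep 26, 1695 (1923 left).
+366 (one year; includes Feb 29, 1696) → Sep 26, 1696 (1557 left).
+365 (one year) → Sep 26, 1697 (1192 left).
+365 (one year) → Sep 26, 1698 (827 left).
+365 (one year) → Sep 26, 1699 (462 left).
+365 (one year) → Sep 26, 1700 (97 left).
Sep has 30 days: +5 → Oct 1, 1700 (92 left).
Oct has 31 days: +31 → Nov 1, 1700 (61 left).
Nov has 30 days: +30 → Dec 1, 1700 (31 left).
Dec has 31 days: +31 → Jan 1, 1701 (0 left).

January 1, 1701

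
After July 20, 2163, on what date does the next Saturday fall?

Jul 20, 2163 is a Wednesday.
From Wednesday to the next Saturday is 3 days.
Jul 20, 2163 + 3 = Jul 23, 2163.

July 23, 2163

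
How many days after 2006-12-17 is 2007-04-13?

Dec 17, 2006 → Jan 17, 2007: 31 days (December has 31).
Jan 17, 2007 → Feb 17, 2007: 31 days (January has 31).
Feb 17, 2007 → Mar 17, 2007: 28 days (February has 28).
Mar 17, 2007 → Apr 13, 2007: 27 days.
Total: 117 days.

117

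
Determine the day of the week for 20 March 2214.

Sunday

January 1, 2214 is a Saturday.
Jan 1, 2214 → Feb 1, 2214: 31 days (January has 31).
Feb 1, 2214 → Mar 1, 2214: 28 days (February has 28).
Mar 1, 2214 → Mar 20, 2214: 19 days.
Total: 78 days.
78 mod 7 = 1, so Saturday + 1 = Sunday.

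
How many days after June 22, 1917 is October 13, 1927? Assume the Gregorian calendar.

Jun 22, 1917 → Jun 22, 1918: 365 days.
Jun 22, 1918 → Jun 22, 1919: 365 days.
Jun 22, 1919 → Jun 22, 1920: 366 days (Feb 29, 1920 is in that span).
Jun 22, 1920 → Jun 22, 1921: 365 days.
Jun 22, 1921 → Jun 22, 1922: 365 days.
Jun 22, 1922 → Jun 22, 1923: 365 days.
Jun 22, 1923 → Jun 22, 1924: 366 days (Feb 29, 1924 is in that span).
Jun 22, 1924 → Jun 22, 1925: 365 days.
Jun 22, 1925 → Jun 22, 1926: 365 days.
Jun 22, 1926 → Jun 22, 1927: 365 days.
Jun 22, 1927 → Jul 22, 1927: 30 days (June has 30).
Jul 22, 1927 → Aug 22, 1927: 31 days (July has 31).
Aug 22, 1927 → Sep 22, 1927: 31 days (August has 31).
Sep 22, 1927 → Oct 13, 1927: 21 days.
Total: 3765 days.

3765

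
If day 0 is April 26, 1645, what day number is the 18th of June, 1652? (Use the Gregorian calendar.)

2610

Apr 26, 1645 → Apr 26, 1646: 365 days.
Apr 26, 1646 → Apr 26, 1647: 365 days.
Apr 26, 1647 → Apr 26, 1648: 366 days (Feb 29, 1648 is in that span).
Apr 26, 1648 → Apr 26, 1649: 365 days.
Apr 26, 1649 → Apr 26, 1650: 365 days.
Apr 26, 1650 → Apr 26, 1651: 365 days.
Apr 26, 1651 → Apr 26, 1652: 366 days (Feb 29, 1652 is in that span).
Apr 26, 1652 → May 26, 1652: 30 days (April has 30).
May 26, 1652 → Jun 18, 1652: 23 days.
Total: 2610 days.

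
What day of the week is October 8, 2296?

Doomsday rule: the anchor day for the 2200s is Friday. For year 96: 96÷12 = 8 r 0, and 0÷4 = 0, so 8+0+0 = 8.
Friday + 8 ≡ Saturday — that's 2296's doomsday.
In October the doomsday date is Oct 10.
Oct 8 is 2 days before Oct 10; 2 mod 7 = 2, so Saturday − 2 = Thursday.

Thursday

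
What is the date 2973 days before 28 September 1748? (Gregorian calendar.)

August 8, 1740

−366 (one year; includes Feb 29, 1748) → Sep 28, 1747 (2607 left).
−365 (one year) → Sep 28, 1746 (2242 left).
−365 (one year) → Sep 28, 1745 (1877 left).
−365 (one year) → Sep 28, 1744 (1512 left).
−366 (one year; includes Feb 29, 1744) → Sep 28, 1743 (1146 left).
−365 (one year) → Sep 28, 1742 (781 left).
−365 (one year) → Sep 28, 1741 (416 left).
−365 (one year) → Sep 28, 1740 (51 left).
−28 → Aug 31, 1740 (end of Aug, 31 days; 23 left).
−23 → Aug 8, 1740.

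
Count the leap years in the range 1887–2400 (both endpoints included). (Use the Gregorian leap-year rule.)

125

Multiples of 4 in [1887,2400]: 129.
Of those, multiples of 100: 6 (not leap unless ÷400).
Multiples of 400: 2.
Leap years = 129 − 6 + 2 = 125.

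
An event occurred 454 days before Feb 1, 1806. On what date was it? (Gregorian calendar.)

November 4, 1804

−365 (one year) → Feb 1, 1805 (89 left).
−1 → Jan 31, 1805 (end of Jan, 31 days; 88 left).
−31 → Dec 31, 1804 (end of Dec, 31 days; 57 left).
−31 → Nov 30, 1804 (end of Nov, 30 days; 26 left).
−26 → Nov 4, 1804.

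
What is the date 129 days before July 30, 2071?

−30 → Jun 30, 2071 (end of Jun, 30 days; 99 left).
−30 → May 31, 2071 (end of May, 31 days; 69 left).
−31 → Apr 30, 2071 (end of Apr, 30 days; 38 left).
−30 → Mar 31, 2071 (end of Mar, 31 days; 8 left).
−8 → Mar 23, 2071.

March 23, 2071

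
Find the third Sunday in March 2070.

March 1, 2070 is a Saturday.
The first Sunday is therefore March 2 (1 days later).
The third Sunday is 2 + 2×7 = March 16.

March 16, 2070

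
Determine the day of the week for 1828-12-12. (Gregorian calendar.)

Doomsday rule: the anchor day for the 1800s is Friday. For year 28: 28÷12 = 2 r 4, and 4÷4 = 1, so 2+4+1 = 7.
Friday + 7 ≡ Friday — that's 1828's doomsday.
In December the doomsday date is Dec 12.
Dec 12 is the doomsday itself: Friday.

Friday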